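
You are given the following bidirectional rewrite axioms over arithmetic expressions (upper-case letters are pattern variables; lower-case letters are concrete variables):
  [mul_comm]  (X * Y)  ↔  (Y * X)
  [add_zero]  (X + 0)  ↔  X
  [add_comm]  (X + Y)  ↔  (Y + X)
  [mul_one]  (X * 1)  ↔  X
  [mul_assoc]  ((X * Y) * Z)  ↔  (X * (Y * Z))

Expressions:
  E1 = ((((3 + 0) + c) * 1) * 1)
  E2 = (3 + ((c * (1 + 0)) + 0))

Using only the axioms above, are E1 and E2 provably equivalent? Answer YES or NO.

step 1: mul_one (→) rewrites (((3 + 0) + c) * 1) into ((3 + 0) + c), now (((3 + 0) + c) * 1)
step 2: add_zero (→) rewrites (3 + 0) into 3, now ((3 + c) * 1)
step 3: mul_one (→) rewrites ((3 + c) * 1) into (3 + c)
step 4: mul_one (←) rewrites c into (c * 1), now (3 + (c * 1))
step 5: add_zero (←) rewrites 1 into (1 + 0), now (3 + (c * (1 + 0)))
step 6: add_zero (←) rewrites (c * (1 + 0)) into ((c * (1 + 0)) + 0), which is E2

YES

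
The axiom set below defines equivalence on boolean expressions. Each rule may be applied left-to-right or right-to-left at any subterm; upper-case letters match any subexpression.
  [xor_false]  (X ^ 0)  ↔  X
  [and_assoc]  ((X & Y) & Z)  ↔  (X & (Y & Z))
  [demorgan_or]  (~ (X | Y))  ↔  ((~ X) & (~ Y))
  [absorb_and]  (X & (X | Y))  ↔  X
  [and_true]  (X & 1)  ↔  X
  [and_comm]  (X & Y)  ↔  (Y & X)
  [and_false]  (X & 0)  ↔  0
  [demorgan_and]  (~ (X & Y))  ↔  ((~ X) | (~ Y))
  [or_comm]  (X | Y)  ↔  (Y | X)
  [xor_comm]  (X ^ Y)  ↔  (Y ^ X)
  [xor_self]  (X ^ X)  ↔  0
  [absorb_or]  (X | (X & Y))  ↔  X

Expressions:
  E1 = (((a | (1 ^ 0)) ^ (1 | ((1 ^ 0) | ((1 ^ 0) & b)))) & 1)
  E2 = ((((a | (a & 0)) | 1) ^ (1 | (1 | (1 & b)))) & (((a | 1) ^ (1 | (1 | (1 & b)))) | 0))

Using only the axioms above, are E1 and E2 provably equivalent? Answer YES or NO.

YES

(1) ((1 ^ 0) | ((1 ^ 0) & b))  =[absorb_or →]=  (1 ^ 0)    ⊢ (((a | (1 ^ 0)) ^ (1 | (1 ^ 0))) & 1)
(2) (1 ^ 0)  =[xor_false →]=  1    ⊢ (((a | 1) ^ (1 | (1 ^ 0))) & 1)
(3) (((a | 1) ^ (1 | (1 ^ 0))) & 1)  =[and_true →]=  ((a | 1) ^ (1 | (1 ^ 0)))
(4) (1 ^ 0)  =[xor_false →]=  1    ⊢ ((a | 1) ^ (1 | 1))
(5) 1  =[absorb_or ←]=  (1 | (1 & b))    ⊢ ((a | 1) ^ (1 | (1 | (1 & b))))
(6) ((a | 1) ^ (1 | (1 | (1 & b))))  =[absorb_and ←]=  (((a | 1) ^ (1 | (1 | (1 & b)))) & (((a | 1) ^ (1 | (1 | (1 & b)))) | 0))
(7) a  =[absorb_or ←]=  (a | (a & 0))    ⊢ E2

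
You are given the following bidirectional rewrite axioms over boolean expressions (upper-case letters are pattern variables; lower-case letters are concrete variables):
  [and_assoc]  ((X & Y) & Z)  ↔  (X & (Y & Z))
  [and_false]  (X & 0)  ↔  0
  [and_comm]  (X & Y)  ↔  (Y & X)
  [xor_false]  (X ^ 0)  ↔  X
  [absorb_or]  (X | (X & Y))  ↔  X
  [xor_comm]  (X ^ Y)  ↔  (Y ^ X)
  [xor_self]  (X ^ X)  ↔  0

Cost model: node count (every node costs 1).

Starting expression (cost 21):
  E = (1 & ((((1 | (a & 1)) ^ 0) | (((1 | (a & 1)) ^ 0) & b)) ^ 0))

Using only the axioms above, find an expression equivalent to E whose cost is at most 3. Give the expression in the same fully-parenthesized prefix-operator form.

(1 & 1)   [cost 3]

(1) (((1 | (a & 1)) ^ 0) | (((1 | (a & 1)) ^ 0) & b))  =[absorb_or →]=  ((1 | (a & 1)) ^ 0)    ⊢ (1 & (((1 | (a & 1)) ^ 0) ^ 0))
(2) (a & 1)  =[and_comm →]=  (1 & a)    ⊢ (1 & (((1 | (1 & a)) ^ 0) ^ 0))
(3) (1 | (1 & a))  =[absorb_or →]=  1    ⊢ (1 & ((1 ^ 0) ^ 0))
(4) (1 ^ 0)  =[xor_false →]=  1    ⊢ (1 & (1 ^ 0))
(5) (1 ^ 0)  =[xor_false →]=  1    ⊢ cost 3, within 3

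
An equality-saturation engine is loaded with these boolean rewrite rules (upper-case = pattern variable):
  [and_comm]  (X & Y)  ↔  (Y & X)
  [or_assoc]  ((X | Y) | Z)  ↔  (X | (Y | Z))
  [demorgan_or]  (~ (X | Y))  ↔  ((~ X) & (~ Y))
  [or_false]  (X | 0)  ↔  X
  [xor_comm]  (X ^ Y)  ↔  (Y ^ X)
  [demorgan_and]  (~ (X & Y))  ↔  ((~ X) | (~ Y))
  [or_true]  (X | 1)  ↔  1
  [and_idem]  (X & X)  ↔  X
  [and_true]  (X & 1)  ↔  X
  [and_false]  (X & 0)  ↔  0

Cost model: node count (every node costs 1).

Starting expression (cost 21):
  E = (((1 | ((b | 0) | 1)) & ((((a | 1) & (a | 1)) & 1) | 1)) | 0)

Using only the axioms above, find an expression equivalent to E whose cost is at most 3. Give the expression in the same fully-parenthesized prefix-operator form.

1. [and_idem →] ((a | 1) & (a | 1))  →  (a | 1);  E = (((1 | ((b | 0) | 1)) & (((a | 1) & 1) | 1)) | 0)
2. [or_true →] (a | 1)  →  1;  E = (((1 | ((b | 0) | 1)) & ((1 & 1) | 1)) | 0)
3. [or_false →] (b | 0)  →  b;  E = (((1 | (b | 1)) & ((1 & 1) | 1)) | 0)
4. [and_true →] (1 & 1)  →  1;  E = (((1 | (b | 1)) & (1 | 1)) | 0)
5. [or_true →] (b | 1)  →  1;  E = (((1 | 1) & (1 | 1)) | 0)
6. [or_false →] (((1 | 1) & (1 | 1)) | 0)  →  ((1 | 1) & (1 | 1))
7. [and_idem →] ((1 | 1) & (1 | 1))  →  (1 | 1);  cost 3 ≤ 3, done

(1 | 1)   [cost 3]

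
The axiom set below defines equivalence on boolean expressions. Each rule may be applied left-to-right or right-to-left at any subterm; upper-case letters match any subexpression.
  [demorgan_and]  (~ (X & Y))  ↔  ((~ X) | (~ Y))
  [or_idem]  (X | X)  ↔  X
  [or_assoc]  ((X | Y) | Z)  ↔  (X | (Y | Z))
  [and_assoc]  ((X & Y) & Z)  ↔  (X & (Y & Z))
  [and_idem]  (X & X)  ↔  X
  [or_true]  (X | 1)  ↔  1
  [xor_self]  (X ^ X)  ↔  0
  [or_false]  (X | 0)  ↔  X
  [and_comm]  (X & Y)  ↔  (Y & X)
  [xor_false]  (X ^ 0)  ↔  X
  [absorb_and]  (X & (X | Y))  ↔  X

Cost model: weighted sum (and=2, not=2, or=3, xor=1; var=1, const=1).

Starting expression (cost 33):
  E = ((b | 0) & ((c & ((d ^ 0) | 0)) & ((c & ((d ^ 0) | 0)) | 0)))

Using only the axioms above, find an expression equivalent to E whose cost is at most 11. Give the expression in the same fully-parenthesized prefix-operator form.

step 1: absorb_and (→) rewrites ((c & ((d ^ 0) | 0)) & ((c & ((d ^ 0) | 0)) | 0)) into (c & ((d ^ 0) | 0)), now ((b | 0) & (c & ((d ^ 0) | 0)))
step 2: or_false (→) rewrites ((d ^ 0) | 0) into (d ^ 0), now ((b | 0) & (c & (d ^ 0)))
step 3: xor_false (→) rewrites (d ^ 0) into d, reaching cost 11 (bound 11)

((b | 0) & (c & d))   [cost 11]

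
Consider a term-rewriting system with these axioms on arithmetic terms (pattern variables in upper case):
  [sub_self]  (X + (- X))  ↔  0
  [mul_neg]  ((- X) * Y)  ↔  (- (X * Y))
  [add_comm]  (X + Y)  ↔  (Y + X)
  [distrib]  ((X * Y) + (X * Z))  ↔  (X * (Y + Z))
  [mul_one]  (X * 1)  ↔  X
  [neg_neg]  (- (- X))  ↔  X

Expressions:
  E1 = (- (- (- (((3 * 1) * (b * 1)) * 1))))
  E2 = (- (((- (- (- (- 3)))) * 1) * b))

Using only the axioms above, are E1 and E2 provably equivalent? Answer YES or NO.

YES

1. [mul_one →] (((3 * 1) * (b * 1)) * 1)  →  ((3 * 1) * (b * 1));  E1 = (- (- (- ((3 * 1) * (b * 1)))))
2. [neg_neg →] (- (- ((3 * 1) * (b * 1))))  →  ((3 * 1) * (b * 1));  E1 = (- ((3 * 1) * (b * 1)))
3. [mul_one →] (3 * 1)  →  3;  E1 = (- (3 * (b * 1)))
4. [mul_one →] (b * 1)  →  b;  E1 = (- (3 * b))
5. [mul_one ←] 3  →  (3 * 1);  E1 = (- ((3 * 1) * b))
6. [neg_neg ←] 3  →  (- (- 3));  E1 = (- (((- (- 3)) * 1) * b))
7. [neg_neg ←] (- 3)  →  (- (- (- 3)));  this is E2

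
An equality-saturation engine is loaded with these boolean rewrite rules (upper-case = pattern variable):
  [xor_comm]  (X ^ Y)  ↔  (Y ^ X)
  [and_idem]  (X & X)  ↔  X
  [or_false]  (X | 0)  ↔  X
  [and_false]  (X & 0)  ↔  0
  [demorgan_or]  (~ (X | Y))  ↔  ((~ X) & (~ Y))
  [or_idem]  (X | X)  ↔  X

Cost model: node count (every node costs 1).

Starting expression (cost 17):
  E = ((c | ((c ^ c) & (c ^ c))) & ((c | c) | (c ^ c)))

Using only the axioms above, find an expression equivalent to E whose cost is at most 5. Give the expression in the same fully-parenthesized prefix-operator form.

(c | (c ^ c))   [cost 5]

step 1: and_idem (→) rewrites ((c ^ c) & (c ^ c)) into (c ^ c), now ((c | (c ^ c)) & ((c | c) | (c ^ c)))
step 2: or_idem (→) rewrites (c | c) into c, now ((c | (c ^ c)) & (c | (c ^ c)))
step 3: and_idem (→) rewrites ((c | (c ^ c)) & (c | (c ^ c))) into (c | (c ^ c)), reaching cost 5 (bound 5)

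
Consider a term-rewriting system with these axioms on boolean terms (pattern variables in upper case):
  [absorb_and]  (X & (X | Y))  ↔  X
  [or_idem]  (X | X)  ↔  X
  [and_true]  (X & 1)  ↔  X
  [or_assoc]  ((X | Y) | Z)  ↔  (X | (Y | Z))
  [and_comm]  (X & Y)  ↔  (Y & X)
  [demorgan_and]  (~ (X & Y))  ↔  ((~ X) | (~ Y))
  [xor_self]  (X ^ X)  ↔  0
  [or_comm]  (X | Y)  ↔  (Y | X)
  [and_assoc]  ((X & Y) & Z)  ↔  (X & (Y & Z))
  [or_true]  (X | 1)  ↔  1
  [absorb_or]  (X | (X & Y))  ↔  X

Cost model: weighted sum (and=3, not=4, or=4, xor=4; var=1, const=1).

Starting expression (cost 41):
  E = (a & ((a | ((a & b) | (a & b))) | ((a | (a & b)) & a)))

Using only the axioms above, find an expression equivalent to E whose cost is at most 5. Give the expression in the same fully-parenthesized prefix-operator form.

(1) ((a & b) | (a & b))  =[or_idem →]=  (a & b)    ⊢ (a & ((a | (a & b)) | ((a | (a & b)) & a)))
(2) ((a | (a & b)) | ((a | (a & b)) & a))  =[absorb_or →]=  (a | (a & b))    ⊢ (a & (a | (a & b)))
(3) (a | (a & b))  =[absorb_or →]=  a    ⊢ cost 5, within 5

(a & a)   [cost 5]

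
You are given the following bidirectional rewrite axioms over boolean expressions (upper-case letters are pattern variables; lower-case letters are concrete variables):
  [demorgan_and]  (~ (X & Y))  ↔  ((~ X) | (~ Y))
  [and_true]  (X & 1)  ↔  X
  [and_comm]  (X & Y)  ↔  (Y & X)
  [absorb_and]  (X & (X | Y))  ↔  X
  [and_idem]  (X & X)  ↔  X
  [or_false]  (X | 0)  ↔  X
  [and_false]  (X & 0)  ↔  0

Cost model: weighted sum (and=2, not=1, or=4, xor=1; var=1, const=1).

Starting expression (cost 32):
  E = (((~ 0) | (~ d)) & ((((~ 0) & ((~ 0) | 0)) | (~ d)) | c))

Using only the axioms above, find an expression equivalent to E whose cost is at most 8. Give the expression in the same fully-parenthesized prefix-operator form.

((~ 0) | (~ d))   [cost 8]

1. [or_false →] ((~ 0) | 0)  →  (~ 0);  E = (((~ 0) | (~ d)) & ((((~ 0) & (~ 0)) | (~ d)) | c))
2. [and_idem →] ((~ 0) & (~ 0))  →  (~ 0);  E = (((~ 0) | (~ d)) & (((~ 0) | (~ d)) | c))
3. [absorb_and →] (((~ 0) | (~ d)) & (((~ 0) | (~ d)) | c))  →  ((~ 0) | (~ d));  cost 8 ≤ 8, done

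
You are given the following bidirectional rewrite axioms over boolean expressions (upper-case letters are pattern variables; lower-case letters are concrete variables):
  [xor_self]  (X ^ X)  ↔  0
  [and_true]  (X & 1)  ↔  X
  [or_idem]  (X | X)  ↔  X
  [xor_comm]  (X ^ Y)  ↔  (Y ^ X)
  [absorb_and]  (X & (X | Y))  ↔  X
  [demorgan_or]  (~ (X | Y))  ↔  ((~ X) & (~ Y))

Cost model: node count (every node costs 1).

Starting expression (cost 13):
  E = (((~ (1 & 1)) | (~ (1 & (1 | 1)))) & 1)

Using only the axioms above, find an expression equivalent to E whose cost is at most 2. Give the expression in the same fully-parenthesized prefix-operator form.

(~ 1)   [cost 2]

step 1: or_idem (→) rewrites (1 | 1) into 1, now (((~ (1 & 1)) | (~ (1 & 1))) & 1)
step 2: or_idem (→) rewrites ((~ (1 & 1)) | (~ (1 & 1))) into (~ (1 & 1)), now ((~ (1 & 1)) & 1)
step 3: and_true (→) rewrites ((~ (1 & 1)) & 1) into (~ (1 & 1))
step 4: and_true (→) rewrites (1 & 1) into 1, reaching cost 2 (bound 2)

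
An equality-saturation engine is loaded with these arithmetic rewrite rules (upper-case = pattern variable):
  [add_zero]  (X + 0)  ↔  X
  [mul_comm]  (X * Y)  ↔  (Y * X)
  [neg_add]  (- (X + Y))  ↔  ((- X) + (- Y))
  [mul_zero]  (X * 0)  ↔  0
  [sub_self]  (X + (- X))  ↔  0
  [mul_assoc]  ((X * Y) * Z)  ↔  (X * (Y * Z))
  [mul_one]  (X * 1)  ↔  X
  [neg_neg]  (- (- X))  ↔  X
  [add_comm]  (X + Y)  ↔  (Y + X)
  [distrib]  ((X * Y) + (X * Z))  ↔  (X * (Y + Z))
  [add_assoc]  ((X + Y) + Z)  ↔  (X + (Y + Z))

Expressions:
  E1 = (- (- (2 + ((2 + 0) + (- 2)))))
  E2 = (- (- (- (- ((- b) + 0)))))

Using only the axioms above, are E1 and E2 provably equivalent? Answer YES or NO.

Every axiom is a valid identity, so a rewrite proof would force E1 and E2 to agree under every assignment.
At b=0: E1 = 2 but E2 = 0; they differ, so no derivation exists.

NO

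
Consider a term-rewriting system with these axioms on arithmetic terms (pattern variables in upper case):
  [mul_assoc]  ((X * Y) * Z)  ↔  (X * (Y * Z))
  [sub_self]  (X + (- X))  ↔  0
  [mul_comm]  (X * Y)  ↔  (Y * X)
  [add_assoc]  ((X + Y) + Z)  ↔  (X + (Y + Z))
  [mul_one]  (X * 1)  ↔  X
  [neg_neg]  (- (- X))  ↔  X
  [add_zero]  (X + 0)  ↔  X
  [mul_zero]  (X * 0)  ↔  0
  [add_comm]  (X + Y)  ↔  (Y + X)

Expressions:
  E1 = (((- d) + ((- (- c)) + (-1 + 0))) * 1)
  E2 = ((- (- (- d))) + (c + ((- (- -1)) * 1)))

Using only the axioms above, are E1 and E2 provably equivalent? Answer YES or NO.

YES

1. [mul_one →] (((- d) + ((- (- c)) + (-1 + 0))) * 1)  →  ((- d) + ((- (- c)) + (-1 + 0)))
2. [add_zero →] (-1 + 0)  →  -1;  E1 = ((- d) + ((- (- c)) + -1))
3. [neg_neg →] (- (- c))  →  c;  E1 = ((- d) + (c + -1))
4. [neg_neg ←] d  →  (- (- d));  E1 = ((- (- (- d))) + (c + -1))
5. [mul_one ←] -1  →  (-1 * 1);  E1 = ((- (- (- d))) + (c + (-1 * 1)))
6. [neg_neg ←] -1  →  (- (- -1));  this is E2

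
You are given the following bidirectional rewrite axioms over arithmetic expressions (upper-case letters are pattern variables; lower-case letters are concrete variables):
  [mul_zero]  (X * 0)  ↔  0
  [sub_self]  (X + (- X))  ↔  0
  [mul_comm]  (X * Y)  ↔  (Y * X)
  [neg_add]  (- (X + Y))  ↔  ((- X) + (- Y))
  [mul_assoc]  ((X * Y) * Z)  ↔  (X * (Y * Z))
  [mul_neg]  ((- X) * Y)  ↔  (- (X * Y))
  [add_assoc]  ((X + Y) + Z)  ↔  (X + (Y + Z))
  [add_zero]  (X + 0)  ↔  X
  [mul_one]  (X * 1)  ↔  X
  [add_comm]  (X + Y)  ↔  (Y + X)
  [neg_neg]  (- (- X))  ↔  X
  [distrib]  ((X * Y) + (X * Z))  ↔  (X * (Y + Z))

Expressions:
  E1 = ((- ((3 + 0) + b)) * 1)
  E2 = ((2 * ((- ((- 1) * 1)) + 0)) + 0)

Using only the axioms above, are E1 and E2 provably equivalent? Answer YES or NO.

Every axiom is a valid identity, so a rewrite proof would force E1 and E2 to agree under every assignment.
At b=0: E1 = -3 but E2 = 2; they differ, so no derivation exists.

NO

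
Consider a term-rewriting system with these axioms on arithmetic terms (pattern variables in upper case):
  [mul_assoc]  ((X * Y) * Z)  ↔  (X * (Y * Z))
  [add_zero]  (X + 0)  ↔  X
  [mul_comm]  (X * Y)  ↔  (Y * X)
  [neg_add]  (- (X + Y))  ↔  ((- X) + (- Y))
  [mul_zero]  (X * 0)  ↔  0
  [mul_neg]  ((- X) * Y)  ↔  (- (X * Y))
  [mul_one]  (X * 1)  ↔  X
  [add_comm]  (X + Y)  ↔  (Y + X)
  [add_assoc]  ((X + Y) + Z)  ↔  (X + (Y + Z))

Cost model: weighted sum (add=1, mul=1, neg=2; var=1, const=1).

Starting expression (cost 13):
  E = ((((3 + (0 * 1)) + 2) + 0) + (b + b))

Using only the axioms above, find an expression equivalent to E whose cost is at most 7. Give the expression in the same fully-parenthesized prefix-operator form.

step 1: mul_one (→) rewrites (0 * 1) into 0, now ((((3 + 0) + 2) + 0) + (b + b))
step 2: add_zero (→) rewrites (3 + 0) into 3, now (((3 + 2) + 0) + (b + b))
step 3: add_zero (→) rewrites ((3 + 2) + 0) into (3 + 2), reaching cost 7 (bound 7)

((3 + 2) + (b + b))   [cost 7]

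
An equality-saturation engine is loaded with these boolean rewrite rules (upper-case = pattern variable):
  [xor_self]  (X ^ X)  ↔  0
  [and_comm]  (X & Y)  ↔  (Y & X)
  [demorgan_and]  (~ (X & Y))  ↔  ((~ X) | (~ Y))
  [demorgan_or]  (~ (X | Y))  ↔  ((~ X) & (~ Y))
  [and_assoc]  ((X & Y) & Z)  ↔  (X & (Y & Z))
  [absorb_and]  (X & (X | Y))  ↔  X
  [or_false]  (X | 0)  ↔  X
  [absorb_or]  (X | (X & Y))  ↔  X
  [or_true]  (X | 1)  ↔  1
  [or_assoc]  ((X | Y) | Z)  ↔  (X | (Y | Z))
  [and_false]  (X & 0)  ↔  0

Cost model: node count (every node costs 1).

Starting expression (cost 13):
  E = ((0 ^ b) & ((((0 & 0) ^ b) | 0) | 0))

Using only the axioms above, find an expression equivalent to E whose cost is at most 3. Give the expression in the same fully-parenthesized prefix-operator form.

(1) (0 & 0)  =[and_false →]=  0    ⊢ ((0 ^ b) & (((0 ^ b) | 0) | 0))
(2) (((0 ^ b) | 0) | 0)  =[or_false →]=  ((0 ^ b) | 0)    ⊢ ((0 ^ b) & ((0 ^ b) | 0))
(3) ((0 ^ b) & ((0 ^ b) | 0))  =[absorb_and →]=  (0 ^ b)    ⊢ cost 3, within 3

(0 ^ b)   [cost 3]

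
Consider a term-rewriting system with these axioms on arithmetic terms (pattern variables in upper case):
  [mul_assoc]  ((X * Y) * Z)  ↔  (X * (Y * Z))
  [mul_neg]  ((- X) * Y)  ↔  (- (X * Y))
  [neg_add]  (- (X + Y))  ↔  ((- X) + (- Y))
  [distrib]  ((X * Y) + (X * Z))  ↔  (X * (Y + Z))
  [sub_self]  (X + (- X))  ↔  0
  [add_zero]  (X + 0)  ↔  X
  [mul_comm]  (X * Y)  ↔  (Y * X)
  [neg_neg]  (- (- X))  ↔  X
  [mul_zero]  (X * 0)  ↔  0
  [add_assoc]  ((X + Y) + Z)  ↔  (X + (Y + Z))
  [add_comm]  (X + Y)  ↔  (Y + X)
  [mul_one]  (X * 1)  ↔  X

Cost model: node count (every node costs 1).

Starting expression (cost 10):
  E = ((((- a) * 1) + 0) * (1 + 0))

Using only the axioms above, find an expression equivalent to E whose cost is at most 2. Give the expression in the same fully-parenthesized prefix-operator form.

(1) (((- a) * 1) + 0)  =[add_zero →]=  ((- a) * 1)    ⊢ (((- a) * 1) * (1 + 0))
(2) (1 + 0)  =[add_zero →]=  1    ⊢ (((- a) * 1) * 1)
(3) ((- a) * 1)  =[mul_one →]=  (- a)    ⊢ ((- a) * 1)
(4) ((- a) * 1)  =[mul_one →]=  (- a)    ⊢ cost 2, within 2

(- a)   [cost 2]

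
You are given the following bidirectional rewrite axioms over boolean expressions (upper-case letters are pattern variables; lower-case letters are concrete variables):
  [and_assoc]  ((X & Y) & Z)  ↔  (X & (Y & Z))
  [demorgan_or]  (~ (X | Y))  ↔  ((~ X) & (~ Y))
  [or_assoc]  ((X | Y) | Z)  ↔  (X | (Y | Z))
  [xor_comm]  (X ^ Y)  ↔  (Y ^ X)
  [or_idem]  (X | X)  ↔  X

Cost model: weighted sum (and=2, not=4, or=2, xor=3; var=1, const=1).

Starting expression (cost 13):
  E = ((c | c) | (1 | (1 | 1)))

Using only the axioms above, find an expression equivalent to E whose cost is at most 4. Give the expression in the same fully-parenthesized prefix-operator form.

1. [or_idem →] (1 | 1)  →  1;  E = ((c | c) | (1 | 1))
2. [or_idem →] (c | c)  →  c;  E = (c | (1 | 1))
3. [or_idem →] (1 | 1)  →  1;  cost 4 ≤ 4, done

(c | 1)   [cost 4]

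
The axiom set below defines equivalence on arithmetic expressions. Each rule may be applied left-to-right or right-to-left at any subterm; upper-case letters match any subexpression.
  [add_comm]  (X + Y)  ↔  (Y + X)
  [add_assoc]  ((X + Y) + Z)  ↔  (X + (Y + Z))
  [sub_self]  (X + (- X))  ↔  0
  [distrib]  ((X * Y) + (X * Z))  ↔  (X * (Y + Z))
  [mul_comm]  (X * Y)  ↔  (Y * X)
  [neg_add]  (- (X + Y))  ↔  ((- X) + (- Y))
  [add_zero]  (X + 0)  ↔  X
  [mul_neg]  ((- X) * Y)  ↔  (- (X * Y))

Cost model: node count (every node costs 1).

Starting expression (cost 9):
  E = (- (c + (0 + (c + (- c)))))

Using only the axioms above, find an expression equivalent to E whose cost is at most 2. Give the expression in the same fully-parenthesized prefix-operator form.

(1) (c + (- c))  =[sub_self →]=  0    ⊢ (- (c + (0 + 0)))
(2) (0 + 0)  =[add_zero →]=  0    ⊢ (- (c + 0))
(3) (c + 0)  =[add_zero →]=  c    ⊢ cost 2, within 2

(- c)   [cost 2]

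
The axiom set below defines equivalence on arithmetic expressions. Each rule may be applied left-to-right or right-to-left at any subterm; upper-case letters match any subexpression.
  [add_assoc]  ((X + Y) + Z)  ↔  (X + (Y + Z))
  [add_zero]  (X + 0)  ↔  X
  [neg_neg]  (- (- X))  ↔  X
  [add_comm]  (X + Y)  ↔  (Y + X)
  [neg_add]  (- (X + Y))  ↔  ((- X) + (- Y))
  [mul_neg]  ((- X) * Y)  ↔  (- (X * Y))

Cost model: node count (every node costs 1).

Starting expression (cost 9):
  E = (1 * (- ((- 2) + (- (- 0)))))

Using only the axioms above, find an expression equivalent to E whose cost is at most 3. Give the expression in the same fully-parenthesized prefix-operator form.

(1 * 2)   [cost 3]

1. [neg_neg →] (- (- 0))  →  0;  E = (1 * (- ((- 2) + 0)))
2. [add_zero →] ((- 2) + 0)  →  (- 2);  E = (1 * (- (- 2)))
3. [neg_neg →] (- (- 2))  →  2;  cost 3 ≤ 3, done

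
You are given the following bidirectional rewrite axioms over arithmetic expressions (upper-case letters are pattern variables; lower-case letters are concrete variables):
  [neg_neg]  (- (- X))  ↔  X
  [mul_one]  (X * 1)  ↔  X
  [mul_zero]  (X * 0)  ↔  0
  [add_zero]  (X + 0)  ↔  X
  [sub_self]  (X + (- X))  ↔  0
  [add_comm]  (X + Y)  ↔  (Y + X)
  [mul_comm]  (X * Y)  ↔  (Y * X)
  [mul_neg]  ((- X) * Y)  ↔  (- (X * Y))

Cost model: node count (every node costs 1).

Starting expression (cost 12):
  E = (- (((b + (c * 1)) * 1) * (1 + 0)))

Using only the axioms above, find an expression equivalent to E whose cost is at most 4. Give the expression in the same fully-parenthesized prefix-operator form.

(- (b + c))   [cost 4]

(1) ((b + (c * 1)) * 1)  =[mul_one →]=  (b + (c * 1))    ⊢ (- ((b + (c * 1)) * (1 + 0)))
(2) (c * 1)  =[mul_one →]=  c    ⊢ (- ((b + c) * (1 + 0)))
(3) (1 + 0)  =[add_zero →]=  1    ⊢ (- ((b + c) * 1))
(4) ((b + c) * 1)  =[mul_one →]=  (b + c)    ⊢ cost 4, within 4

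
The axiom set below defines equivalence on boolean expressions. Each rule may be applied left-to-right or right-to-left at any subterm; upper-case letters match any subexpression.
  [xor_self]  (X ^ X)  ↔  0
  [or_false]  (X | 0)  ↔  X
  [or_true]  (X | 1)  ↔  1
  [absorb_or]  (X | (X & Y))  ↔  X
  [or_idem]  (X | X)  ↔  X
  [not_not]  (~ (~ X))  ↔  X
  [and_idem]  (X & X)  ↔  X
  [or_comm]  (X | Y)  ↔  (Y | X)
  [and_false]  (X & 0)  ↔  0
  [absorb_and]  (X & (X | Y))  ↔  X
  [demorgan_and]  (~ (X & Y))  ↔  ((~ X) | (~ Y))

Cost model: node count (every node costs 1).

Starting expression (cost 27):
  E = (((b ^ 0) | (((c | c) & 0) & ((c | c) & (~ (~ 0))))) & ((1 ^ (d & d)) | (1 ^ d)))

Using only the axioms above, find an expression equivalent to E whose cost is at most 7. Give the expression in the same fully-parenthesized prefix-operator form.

(1) (~ (~ 0))  =[not_not →]=  0    ⊢ (((b ^ 0) | (((c | c) & 0) & ((c | c) & 0))) & ((1 ^ (d & d)) | (1 ^ d)))
(2) (d & d)  =[and_idem →]=  d    ⊢ (((b ^ 0) | (((c | c) & 0) & ((c | c) & 0))) & ((1 ^ d) | (1 ^ d)))
(3) ((1 ^ d) | (1 ^ d))  =[or_idem →]=  (1 ^ d)    ⊢ (((b ^ 0) | (((c | c) & 0) & ((c | c) & 0))) & (1 ^ d))
(4) (((c | c) & 0) & ((c | c) & 0))  =[and_idem →]=  ((c | c) & 0)    ⊢ (((b ^ 0) | ((c | c) & 0)) & (1 ^ d))
(5) (c | c)  =[or_idem →]=  c    ⊢ (((b ^ 0) | (c & 0)) & (1 ^ d))
(6) (c & 0)  =[and_false →]=  0    ⊢ (((b ^ 0) | 0) & (1 ^ d))
(7) ((b ^ 0) | 0)  =[or_false →]=  (b ^ 0)    ⊢ cost 7, within 7

((b ^ 0) & (1 ^ d))   [cost 7]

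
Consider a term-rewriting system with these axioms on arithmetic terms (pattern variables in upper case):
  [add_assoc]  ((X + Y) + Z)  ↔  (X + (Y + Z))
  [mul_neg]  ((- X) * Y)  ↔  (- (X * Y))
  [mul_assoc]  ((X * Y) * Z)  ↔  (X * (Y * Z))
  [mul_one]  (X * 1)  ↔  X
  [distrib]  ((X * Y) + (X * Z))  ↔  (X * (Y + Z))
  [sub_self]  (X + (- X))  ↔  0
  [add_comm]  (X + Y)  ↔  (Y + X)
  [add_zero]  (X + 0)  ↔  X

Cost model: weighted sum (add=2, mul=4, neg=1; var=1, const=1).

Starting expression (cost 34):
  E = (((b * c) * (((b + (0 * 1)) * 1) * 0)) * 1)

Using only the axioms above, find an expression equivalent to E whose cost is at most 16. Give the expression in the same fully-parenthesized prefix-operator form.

((b * c) * (b * 0))   [cost 16]

(1) (((b * c) * (((b + (0 * 1)) * 1) * 0)) * 1)  =[mul_one →]=  ((b * c) * (((b + (0 * 1)) * 1) * 0))
(2) (0 * 1)  =[mul_one →]=  0    ⊢ ((b * c) * (((b + 0) * 1) * 0))
(3) ((b + 0) * 1)  =[mul_one →]=  (b + 0)    ⊢ ((b * c) * ((b + 0) * 0))
(4) (b + 0)  =[add_zero →]=  b    ⊢ cost 16, within 16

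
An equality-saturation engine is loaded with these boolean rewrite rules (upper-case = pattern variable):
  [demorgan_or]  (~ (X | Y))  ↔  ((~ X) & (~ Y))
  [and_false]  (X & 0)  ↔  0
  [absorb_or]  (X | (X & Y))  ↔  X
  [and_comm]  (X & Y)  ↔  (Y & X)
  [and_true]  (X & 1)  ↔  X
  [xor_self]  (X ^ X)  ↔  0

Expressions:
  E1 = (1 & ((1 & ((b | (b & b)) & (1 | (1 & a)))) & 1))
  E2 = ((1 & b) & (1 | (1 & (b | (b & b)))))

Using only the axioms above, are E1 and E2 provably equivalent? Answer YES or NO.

YES

1. [and_true →] ((1 & ((b | (b & b)) & (1 | (1 & a)))) & 1)  →  (1 & ((b | (b & b)) & (1 | (1 & a))));  E1 = (1 & (1 & ((b | (b & b)) & (1 | (1 & a)))))
2. [and_comm →] (1 & (1 & ((b | (b & b)) & (1 | (1 & a)))))  →  ((1 & ((b | (b & b)) & (1 | (1 & a)))) & 1)
3. [absorb_or →] (1 | (1 & a))  →  1;  E1 = ((1 & ((b | (b & b)) & 1)) & 1)
4. [and_true →] ((1 & ((b | (b & b)) & 1)) & 1)  →  (1 & ((b | (b & b)) & 1))
5. [absorb_or →] (b | (b & b))  →  b;  E1 = (1 & (b & 1))
6. [and_true →] (b & 1)  →  b;  E1 = (1 & b)
7. [and_true ←] (1 & b)  →  ((1 & b) & 1)
8. [absorb_or ←] 1  →  (1 | (1 & b));  E1 = ((1 & b) & (1 | (1 & b)))
9. [absorb_or ←] b  →  (b | (b & b));  this is E2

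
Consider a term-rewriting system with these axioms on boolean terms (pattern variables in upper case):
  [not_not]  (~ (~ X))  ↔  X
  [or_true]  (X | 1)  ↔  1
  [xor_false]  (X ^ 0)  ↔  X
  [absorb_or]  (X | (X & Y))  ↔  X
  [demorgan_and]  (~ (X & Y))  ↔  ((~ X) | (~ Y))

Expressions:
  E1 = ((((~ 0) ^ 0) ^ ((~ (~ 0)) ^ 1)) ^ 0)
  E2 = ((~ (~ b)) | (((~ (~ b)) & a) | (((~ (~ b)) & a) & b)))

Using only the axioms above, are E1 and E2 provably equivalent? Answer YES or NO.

The axioms are sound identities: if E1 ↔* E2 then E1 and E2 evaluate identically under any assignment.
Under a=0, b=1: E1 evaluates to 0, E2 to 1. Distinct ⇒ no rewrite sequence connects them.

NO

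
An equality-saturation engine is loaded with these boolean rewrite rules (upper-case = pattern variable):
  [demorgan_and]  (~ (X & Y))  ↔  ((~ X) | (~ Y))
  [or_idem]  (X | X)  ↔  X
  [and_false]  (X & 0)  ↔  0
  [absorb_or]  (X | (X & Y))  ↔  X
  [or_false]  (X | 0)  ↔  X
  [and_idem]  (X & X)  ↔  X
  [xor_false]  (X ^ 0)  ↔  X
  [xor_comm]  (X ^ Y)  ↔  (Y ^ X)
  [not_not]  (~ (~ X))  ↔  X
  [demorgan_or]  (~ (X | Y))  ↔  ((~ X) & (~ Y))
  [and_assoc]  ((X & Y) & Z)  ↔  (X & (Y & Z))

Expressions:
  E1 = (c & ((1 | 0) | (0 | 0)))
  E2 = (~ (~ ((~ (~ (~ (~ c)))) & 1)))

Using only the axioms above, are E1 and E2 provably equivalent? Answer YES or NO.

step 1: or_idem (→) rewrites (0 | 0) into 0, now (c & ((1 | 0) | 0))
step 2: or_false (→) rewrites ((1 | 0) | 0) into (1 | 0), now (c & (1 | 0))
step 3: or_false (→) rewrites (1 | 0) into 1, now (c & 1)
step 4: not_not (←) rewrites c into (~ (~ c)), now ((~ (~ c)) & 1)
step 5: not_not (←) rewrites (~ c) into (~ (~ (~ c))), now ((~ (~ (~ (~ c)))) & 1)
step 6: not_not (←) rewrites ((~ (~ (~ (~ c)))) & 1) into (~ (~ ((~ (~ (~ (~ c)))) & 1))), which is E2

YES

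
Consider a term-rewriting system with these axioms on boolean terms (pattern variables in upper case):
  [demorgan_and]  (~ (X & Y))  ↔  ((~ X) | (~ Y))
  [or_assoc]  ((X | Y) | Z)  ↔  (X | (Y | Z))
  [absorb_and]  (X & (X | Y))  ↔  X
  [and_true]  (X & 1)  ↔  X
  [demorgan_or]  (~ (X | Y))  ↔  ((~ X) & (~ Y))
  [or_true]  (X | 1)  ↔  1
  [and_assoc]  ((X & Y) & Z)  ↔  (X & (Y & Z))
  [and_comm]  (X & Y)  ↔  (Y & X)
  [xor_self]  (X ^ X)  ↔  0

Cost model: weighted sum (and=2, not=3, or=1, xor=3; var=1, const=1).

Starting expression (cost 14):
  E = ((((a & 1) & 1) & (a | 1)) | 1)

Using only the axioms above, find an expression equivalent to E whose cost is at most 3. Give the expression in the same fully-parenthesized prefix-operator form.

(a | 1)   [cost 3]

1. [and_true →] (a & 1)  →  a;  E = (((a & 1) & (a | 1)) | 1)
2. [and_true →] (a & 1)  →  a;  E = ((a & (a | 1)) | 1)
3. [absorb_and →] (a & (a | 1))  →  a;  cost 3 ≤ 3, done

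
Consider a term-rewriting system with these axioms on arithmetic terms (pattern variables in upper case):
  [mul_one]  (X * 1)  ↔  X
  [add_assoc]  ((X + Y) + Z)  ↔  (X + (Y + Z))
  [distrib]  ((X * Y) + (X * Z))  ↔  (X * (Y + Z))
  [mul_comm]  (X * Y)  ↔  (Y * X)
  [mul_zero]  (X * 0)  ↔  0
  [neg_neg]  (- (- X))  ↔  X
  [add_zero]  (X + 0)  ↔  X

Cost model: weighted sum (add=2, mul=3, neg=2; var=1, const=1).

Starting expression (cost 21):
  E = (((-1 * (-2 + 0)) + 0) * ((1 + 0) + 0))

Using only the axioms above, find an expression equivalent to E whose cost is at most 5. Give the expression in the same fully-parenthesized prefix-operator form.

1. [add_zero →] ((-1 * (-2 + 0)) + 0)  →  (-1 * (-2 + 0));  E = ((-1 * (-2 + 0)) * ((1 + 0) + 0))
2. [add_zero →] ((1 + 0) + 0)  →  (1 + 0);  E = ((-1 * (-2 + 0)) * (1 + 0))
3. [add_zero →] (-2 + 0)  →  -2;  E = ((-1 * -2) * (1 + 0))
4. [add_zero →] (1 + 0)  →  1;  E = ((-1 * -2) * 1)
5. [mul_one →] ((-1 * -2) * 1)  →  (-1 * -2);  cost 5 ≤ 5, done

(-1 * -2)   [cost 5]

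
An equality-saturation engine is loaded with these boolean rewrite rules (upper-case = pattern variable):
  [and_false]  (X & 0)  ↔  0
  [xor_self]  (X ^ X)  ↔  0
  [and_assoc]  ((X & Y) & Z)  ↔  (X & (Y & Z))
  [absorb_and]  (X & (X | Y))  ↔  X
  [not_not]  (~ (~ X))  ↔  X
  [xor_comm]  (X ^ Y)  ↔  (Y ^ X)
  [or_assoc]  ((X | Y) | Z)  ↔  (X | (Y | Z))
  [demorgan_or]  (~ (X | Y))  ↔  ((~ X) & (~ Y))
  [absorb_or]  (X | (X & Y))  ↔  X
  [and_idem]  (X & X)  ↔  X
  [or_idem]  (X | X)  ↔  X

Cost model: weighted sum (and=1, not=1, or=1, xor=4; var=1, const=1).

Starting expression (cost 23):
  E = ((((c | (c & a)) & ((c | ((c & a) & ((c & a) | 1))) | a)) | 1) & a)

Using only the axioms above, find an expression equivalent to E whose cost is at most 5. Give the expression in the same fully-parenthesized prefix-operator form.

(1) ((c & a) & ((c & a) | 1))  =[absorb_and →]=  (c & a)    ⊢ ((((c | (c & a)) & ((c | (c & a)) | a)) | 1) & a)
(2) ((c | (c & a)) & ((c | (c & a)) | a))  =[absorb_and →]=  (c | (c & a))    ⊢ (((c | (c & a)) | 1) & a)
(3) (c | (c & a))  =[absorb_or →]=  c    ⊢ cost 5, within 5

((c | 1) & a)   [cost 5]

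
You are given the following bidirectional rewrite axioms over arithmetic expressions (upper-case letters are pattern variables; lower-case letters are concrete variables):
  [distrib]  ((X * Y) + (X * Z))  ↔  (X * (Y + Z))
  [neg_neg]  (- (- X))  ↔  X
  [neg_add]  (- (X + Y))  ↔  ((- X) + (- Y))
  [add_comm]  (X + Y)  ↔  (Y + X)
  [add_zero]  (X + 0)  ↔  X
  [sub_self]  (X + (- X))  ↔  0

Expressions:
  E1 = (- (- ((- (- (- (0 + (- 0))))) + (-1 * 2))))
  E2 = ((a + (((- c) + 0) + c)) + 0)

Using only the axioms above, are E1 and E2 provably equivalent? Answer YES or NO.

All listed rules preserve value, hence provable equivalence implies equal values everywhere; look for a separating assignment.
a=0, c=0 gives E1 ↦ -2, E2 ↦ 0; values differ ⇒ not provably equivalent.

NO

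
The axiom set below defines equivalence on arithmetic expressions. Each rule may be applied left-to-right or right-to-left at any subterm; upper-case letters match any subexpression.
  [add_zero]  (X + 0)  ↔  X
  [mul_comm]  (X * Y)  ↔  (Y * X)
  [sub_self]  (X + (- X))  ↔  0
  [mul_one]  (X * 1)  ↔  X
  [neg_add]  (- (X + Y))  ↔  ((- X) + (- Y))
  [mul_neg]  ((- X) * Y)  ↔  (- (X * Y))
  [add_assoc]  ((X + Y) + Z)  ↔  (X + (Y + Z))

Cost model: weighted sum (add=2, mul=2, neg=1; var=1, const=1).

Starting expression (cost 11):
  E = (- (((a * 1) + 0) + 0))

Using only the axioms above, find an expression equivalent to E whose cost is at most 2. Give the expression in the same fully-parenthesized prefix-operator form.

(1) ((a * 1) + 0)  =[add_zero →]=  (a * 1)    ⊢ (- ((a * 1) + 0))
(2) (a * 1)  =[mul_one →]=  a    ⊢ (- (a + 0))
(3) (a + 0)  =[add_zero →]=  a    ⊢ cost 2, within 2

(- a)   [cost 2]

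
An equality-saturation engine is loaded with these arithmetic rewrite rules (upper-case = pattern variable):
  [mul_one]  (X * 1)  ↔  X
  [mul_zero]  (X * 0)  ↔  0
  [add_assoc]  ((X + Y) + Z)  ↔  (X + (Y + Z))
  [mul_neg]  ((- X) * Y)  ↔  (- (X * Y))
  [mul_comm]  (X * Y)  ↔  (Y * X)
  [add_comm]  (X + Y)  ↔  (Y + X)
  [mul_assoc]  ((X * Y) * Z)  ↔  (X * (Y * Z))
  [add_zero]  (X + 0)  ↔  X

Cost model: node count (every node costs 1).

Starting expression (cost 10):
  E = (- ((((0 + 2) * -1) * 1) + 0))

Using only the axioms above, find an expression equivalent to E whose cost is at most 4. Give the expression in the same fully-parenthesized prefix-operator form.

(1) (((0 + 2) * -1) * 1)  =[mul_one →]=  ((0 + 2) * -1)    ⊢ (- (((0 + 2) * -1) + 0))
(2) (((0 + 2) * -1) + 0)  =[add_zero →]=  ((0 + 2) * -1)    ⊢ (- ((0 + 2) * -1))
(3) (0 + 2)  =[add_comm →]=  (2 + 0)    ⊢ (- ((2 + 0) * -1))
(4) (2 + 0)  =[add_zero →]=  2    ⊢ cost 4, within 4

(- (2 * -1))   [cost 4]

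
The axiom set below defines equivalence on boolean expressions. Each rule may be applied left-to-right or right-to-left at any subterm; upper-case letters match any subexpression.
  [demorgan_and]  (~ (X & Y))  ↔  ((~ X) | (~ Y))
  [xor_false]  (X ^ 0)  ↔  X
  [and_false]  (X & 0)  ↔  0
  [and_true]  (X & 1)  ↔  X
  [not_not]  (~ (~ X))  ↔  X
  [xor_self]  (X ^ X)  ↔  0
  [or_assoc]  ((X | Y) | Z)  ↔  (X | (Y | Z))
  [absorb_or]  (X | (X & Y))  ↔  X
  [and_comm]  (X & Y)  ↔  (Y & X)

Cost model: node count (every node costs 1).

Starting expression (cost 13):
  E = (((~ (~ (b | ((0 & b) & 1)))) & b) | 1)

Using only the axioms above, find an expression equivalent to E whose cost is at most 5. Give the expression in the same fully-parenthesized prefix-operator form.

((b & b) | 1)   [cost 5]

(1) (~ (~ (b | ((0 & b) & 1))))  =[not_not →]=  (b | ((0 & b) & 1))    ⊢ (((b | ((0 & b) & 1)) & b) | 1)
(2) (0 & b)  =[and_comm →]=  (b & 0)    ⊢ (((b | ((b & 0) & 1)) & b) | 1)
(3) ((b & 0) & 1)  =[and_true →]=  (b & 0)    ⊢ (((b | (b & 0)) & b) | 1)
(4) (b | (b & 0))  =[absorb_or →]=  b    ⊢ cost 5, within 5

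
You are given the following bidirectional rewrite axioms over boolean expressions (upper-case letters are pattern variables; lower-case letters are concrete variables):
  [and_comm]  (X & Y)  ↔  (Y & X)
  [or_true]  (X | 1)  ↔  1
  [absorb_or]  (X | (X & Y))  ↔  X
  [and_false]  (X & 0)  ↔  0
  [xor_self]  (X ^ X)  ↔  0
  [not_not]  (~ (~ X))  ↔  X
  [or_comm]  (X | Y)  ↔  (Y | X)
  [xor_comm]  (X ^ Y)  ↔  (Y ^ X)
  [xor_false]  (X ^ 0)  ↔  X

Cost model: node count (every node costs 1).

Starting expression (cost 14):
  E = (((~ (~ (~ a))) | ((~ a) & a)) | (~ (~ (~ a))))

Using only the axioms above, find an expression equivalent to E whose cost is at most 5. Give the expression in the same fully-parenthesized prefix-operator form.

(1) (~ (~ a))  =[not_not →]=  a    ⊢ (((~ a) | ((~ a) & a)) | (~ (~ (~ a))))
(2) (~ (~ (~ a)))  =[not_not →]=  (~ a)    ⊢ (((~ a) | ((~ a) & a)) | (~ a))
(3) ((~ a) | ((~ a) & a))  =[absorb_or →]=  (~ a)    ⊢ cost 5, within 5

((~ a) | (~ a))   [cost 5]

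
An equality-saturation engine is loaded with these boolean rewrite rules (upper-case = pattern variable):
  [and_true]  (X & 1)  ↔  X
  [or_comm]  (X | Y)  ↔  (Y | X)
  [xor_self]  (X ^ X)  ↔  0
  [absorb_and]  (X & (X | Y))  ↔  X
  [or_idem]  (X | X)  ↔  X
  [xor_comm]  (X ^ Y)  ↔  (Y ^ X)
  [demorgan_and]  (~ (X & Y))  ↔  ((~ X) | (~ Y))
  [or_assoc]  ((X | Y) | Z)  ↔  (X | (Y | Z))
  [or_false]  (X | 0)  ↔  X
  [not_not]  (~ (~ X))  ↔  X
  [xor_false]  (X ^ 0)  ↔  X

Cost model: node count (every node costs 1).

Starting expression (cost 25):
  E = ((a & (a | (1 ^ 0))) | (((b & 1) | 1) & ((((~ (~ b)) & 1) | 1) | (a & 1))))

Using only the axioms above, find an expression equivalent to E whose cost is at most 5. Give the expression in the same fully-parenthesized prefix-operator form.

(1) (~ (~ b))  =[not_not →]=  b    ⊢ ((a & (a | (1 ^ 0))) | (((b & 1) | 1) & (((b & 1) | 1) | (a & 1))))
(2) (1 ^ 0)  =[xor_false →]=  1    ⊢ ((a & (a | 1)) | (((b & 1) | 1) & (((b & 1) | 1) | (a & 1))))
(3) (a & 1)  =[and_true →]=  a    ⊢ ((a & (a | 1)) | (((b & 1) | 1) & (((b & 1) | 1) | a)))
(4) (a & (a | 1))  =[absorb_and →]=  a    ⊢ (a | (((b & 1) | 1) & (((b & 1) | 1) | a)))
(5) (((b & 1) | 1) & (((b & 1) | 1) | a))  =[absorb_and →]=  ((b & 1) | 1)    ⊢ (a | ((b & 1) | 1))
(6) ((b & 1) | 1)  =[or_comm →]=  (1 | (b & 1))    ⊢ (a | (1 | (b & 1)))
(7) (b & 1)  =[and_true →]=  b    ⊢ cost 5, within 5

(a | (1 | b))   [cost 5]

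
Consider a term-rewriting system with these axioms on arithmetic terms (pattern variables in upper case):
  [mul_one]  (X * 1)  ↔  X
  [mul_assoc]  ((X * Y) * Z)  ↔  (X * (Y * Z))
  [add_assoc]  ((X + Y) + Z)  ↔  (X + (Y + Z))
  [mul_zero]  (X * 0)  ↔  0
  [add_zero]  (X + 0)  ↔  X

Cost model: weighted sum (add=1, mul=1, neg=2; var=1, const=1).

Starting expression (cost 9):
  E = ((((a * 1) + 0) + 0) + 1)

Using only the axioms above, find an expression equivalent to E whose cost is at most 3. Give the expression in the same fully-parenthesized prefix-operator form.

(a + 1)   [cost 3]

1. [mul_one →] (a * 1)  →  a;  E = (((a + 0) + 0) + 1)
2. [add_zero →] ((a + 0) + 0)  →  (a + 0);  E = ((a + 0) + 1)
3. [add_zero →] (a + 0)  →  a;  cost 3 ≤ 3, done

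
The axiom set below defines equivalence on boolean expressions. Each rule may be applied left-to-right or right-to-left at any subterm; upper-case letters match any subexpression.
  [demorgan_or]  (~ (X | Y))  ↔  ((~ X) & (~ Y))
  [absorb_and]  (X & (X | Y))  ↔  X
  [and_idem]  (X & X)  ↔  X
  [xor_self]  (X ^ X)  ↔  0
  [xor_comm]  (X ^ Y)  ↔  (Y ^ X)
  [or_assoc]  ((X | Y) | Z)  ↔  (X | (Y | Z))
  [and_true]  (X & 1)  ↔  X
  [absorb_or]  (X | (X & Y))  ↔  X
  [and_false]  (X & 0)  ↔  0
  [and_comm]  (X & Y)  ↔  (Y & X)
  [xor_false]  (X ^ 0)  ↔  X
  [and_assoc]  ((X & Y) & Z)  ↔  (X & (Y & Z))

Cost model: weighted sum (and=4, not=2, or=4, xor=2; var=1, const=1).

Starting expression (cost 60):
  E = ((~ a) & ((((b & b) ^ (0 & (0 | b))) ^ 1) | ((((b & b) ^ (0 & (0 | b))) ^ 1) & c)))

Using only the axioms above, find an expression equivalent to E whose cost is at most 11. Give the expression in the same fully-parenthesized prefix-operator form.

step 1: absorb_or (→) rewrites ((((b & b) ^ (0 & (0 | b))) ^ 1) | ((((b & b) ^ (0 & (0 | b))) ^ 1) & c)) into (((b & b) ^ (0 & (0 | b))) ^ 1), now ((~ a) & (((b & b) ^ (0 & (0 | b))) ^ 1))
step 2: absorb_and (→) rewrites (0 & (0 | b)) into 0, now ((~ a) & (((b & b) ^ 0) ^ 1))
step 3: xor_false (→) rewrites ((b & b) ^ 0) into (b & b), now ((~ a) & ((b & b) ^ 1))
step 4: and_idem (→) rewrites (b & b) into b, reaching cost 11 (bound 11)

((~ a) & (b ^ 1))   [cost 11]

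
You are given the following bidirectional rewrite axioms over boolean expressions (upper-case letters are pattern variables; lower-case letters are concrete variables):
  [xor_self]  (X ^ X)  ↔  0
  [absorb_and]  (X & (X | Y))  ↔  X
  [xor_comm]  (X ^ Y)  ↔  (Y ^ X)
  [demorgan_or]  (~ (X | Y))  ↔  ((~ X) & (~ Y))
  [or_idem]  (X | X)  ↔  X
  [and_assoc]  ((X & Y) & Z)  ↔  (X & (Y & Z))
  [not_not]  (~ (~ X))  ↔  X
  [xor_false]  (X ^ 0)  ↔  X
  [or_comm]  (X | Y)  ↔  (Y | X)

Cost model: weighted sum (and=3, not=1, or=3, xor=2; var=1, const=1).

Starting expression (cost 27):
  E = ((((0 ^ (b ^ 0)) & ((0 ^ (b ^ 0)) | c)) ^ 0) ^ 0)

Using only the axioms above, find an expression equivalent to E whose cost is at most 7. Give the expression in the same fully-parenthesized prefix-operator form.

1. [absorb_and →] ((0 ^ (b ^ 0)) & ((0 ^ (b ^ 0)) | c))  →  (0 ^ (b ^ 0));  E = (((0 ^ (b ^ 0)) ^ 0) ^ 0)
2. [xor_false →] ((0 ^ (b ^ 0)) ^ 0)  →  (0 ^ (b ^ 0));  E = ((0 ^ (b ^ 0)) ^ 0)
3. [xor_false →] ((0 ^ (b ^ 0)) ^ 0)  →  (0 ^ (b ^ 0));  cost 7 ≤ 7, done

(0 ^ (b ^ 0))   [cost 7]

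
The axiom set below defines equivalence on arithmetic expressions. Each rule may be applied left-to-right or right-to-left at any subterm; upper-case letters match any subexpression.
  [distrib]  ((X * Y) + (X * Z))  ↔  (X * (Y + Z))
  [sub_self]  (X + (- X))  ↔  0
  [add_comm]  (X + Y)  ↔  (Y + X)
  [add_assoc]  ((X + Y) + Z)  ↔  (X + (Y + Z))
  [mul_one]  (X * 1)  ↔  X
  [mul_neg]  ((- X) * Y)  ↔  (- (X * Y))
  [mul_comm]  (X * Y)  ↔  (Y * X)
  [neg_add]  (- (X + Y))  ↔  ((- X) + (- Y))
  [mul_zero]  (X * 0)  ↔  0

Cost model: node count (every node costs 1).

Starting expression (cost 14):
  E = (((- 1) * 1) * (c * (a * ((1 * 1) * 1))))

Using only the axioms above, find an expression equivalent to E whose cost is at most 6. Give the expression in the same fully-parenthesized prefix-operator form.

((- 1) * (c * a))   [cost 6]

1. [mul_one →] (1 * 1)  →  1;  E = (((- 1) * 1) * (c * (a * (1 * 1))))
2. [mul_one →] (1 * 1)  →  1;  E = (((- 1) * 1) * (c * (a * 1)))
3. [mul_neg →] ((- 1) * 1)  →  (- (1 * 1));  E = ((- (1 * 1)) * (c * (a * 1)))
4. [mul_one →] (1 * 1)  →  1;  E = ((- 1) * (c * (a * 1)))
5. [mul_one →] (a * 1)  →  a;  cost 6 ≤ 6, done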